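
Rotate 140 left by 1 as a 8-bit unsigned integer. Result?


Rotate 0b10001100 left by 1 (8-bit) = 0b11001 = 25

25


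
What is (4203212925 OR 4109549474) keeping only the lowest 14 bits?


Step 1: 4203212925 | 4109549474 = 4277665791
Step 2: 4277665791 & 16383 = 16383

16383


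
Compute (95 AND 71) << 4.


Step 1: 95 & 71 = 71
Step 2: 71 << 4 = 1136

1136


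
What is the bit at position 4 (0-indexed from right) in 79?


0b1001111, position 4 = 0

0


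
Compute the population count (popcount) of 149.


0b10010101 has 4 set bits

4


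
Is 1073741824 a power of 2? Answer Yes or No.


0b1000000000000000000000000000000. Only one bit set => Yes

Yes


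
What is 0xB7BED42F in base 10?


B7BED42F hex = 3082736687 decimal

3082736687


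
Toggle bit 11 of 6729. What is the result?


6729 ^ (1 << 11) = 6729 ^ 2048 = 4681

4681


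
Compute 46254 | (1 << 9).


46254 | (1 << 9) = 46254 | 512 = 46766

46766


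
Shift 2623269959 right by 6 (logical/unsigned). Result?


0b10011100010110111110110001000111 >> 6 = 0b10011100010110111110110001 = 40988593

40988593


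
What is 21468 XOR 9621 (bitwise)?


0b101001111011100 ^ 0b10010110010101 = 0b111011001001001 = 30281

30281


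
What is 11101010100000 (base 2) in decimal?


11101010100000 in decimal = 15008

15008


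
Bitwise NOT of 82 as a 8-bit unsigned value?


~0b1010010 = 0b10101101 = 173 (8-bit unsigned)

173


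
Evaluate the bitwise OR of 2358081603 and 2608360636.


0b10001100100011010111100001000011 | 0b10011011011110000110110010111100 = 0b10011111111111010111110011111111 = 2684189951

2684189951


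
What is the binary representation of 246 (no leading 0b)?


246 = 11110110 in binary

11110110


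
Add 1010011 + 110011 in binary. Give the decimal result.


1010011 + 110011 = 10000110 = 134

134


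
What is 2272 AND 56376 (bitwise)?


0b100011100000 & 0b1101110000111000 = 0b100000100000 = 2080

2080


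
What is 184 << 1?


0b10111000 << 1 = 0b101110000 = 368

368


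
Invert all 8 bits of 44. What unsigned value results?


44 ^ 255 = 211

211


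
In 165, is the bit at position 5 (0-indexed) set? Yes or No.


0b10100101, bit 5 = 1. Yes

Yes


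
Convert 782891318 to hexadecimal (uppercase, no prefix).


782891318 = 2EA9F936 hex

2EA9F936


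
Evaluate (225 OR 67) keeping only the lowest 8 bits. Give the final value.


Step 1: 225 | 67 = 227
Step 2: 227 & 255 = 227

227


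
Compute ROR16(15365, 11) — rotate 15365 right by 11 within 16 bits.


Rotate 0b11110000000101 right by 11 (16-bit) = 0b1000000010100111 = 32935

32935


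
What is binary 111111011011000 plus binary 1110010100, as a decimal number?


111111011011000 + 1110010100 = 1000001001101100 = 33388

33388


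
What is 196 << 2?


0b11000100 << 2 = 0b1100010000 = 784

784


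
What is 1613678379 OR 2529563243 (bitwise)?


0b1100000001011101100011100101011 | 0b10010110110001100001001001101011 = 0b11110110111011101101011101101011 = 4142847851

4142847851


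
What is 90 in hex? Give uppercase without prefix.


90 = 5A hex

5A


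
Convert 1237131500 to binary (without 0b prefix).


1237131500 = 1001001101111010010000011101100 in binary

1001001101111010010000011101100


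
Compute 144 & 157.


0b10010000 & 0b10011101 = 0b10010000 = 144

144


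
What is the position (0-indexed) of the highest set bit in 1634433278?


0b1100001011010110111100011111110. Highest set bit at position 30

30


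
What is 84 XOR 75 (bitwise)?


0b1010100 ^ 0b1001011 = 0b11111 = 31

31


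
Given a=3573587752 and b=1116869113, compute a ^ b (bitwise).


3573587752 ^ 1116869113 = 2542964433

2542964433


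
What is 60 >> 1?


0b111100 >> 1 = 0b11110 = 30

30


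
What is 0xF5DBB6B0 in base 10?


F5DBB6B0 hex = 4124817072 decimal

4124817072


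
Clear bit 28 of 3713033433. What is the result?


3713033433 & ~(1 << 28) = 3444597977

3444597977


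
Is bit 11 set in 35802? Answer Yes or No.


0b1000101111011010, bit 11 = 1. Yes

Yes


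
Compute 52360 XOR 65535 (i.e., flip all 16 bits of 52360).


52360 ^ 65535 = 13175

13175


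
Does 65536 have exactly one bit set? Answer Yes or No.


0b10000000000000000. Only one bit set => Yes

Yes


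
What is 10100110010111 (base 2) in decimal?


10100110010111 in decimal = 10647

10647


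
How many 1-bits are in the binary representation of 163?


0b10100011 has 4 set bits

4


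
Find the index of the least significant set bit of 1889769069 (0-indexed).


0b1110000101000111001011001101101. Lowest set bit at position 0

0


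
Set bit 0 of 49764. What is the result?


49764 | (1 << 0) = 49764 | 1 = 49765

49765


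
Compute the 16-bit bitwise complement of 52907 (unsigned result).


~0b1100111010101011 = 0b11000101010100 = 12628 (16-bit unsigned)

12628


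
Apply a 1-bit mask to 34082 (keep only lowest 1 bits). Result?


34082 & 1 = 0

0


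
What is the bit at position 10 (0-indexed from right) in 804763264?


0b101111111101111011011010000000, position 10 = 1

1


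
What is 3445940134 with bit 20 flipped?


3445940134 ^ (1 << 20) = 3445940134 ^ 1048576 = 3446988710

3446988710


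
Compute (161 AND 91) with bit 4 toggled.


Step 1: 161 & 91 = 1
Step 2: 1 ^ (1 << 4) = 1 ^ 16 = 17

17


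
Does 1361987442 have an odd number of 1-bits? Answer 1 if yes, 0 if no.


0b1010001001011100100011101110010 has 15 ones => parity 1

1


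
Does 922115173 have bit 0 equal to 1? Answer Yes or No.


0b110110111101100101110001100101, bit 0 = 1. Yes

Yes


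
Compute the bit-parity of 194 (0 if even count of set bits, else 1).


0b11000010 has 3 ones => parity 1

1


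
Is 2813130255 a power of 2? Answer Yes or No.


0b10100111101011001111011000001111. Multiple bits set => No

No


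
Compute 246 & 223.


0b11110110 & 0b11011111 = 0b11010110 = 214

214


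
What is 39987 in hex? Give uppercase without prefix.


39987 = 9C33 hex

9C33


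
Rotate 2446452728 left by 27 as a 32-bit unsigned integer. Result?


Rotate 0b10010001110100011110011111111000 left by 27 (32-bit) = 0b11000100100011101000111100111111 = 3297677119

3297677119


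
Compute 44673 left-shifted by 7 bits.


0b1010111010000001 << 7 = 0b10101110100000010000000 = 5718144

5718144


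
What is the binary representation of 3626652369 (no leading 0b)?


3626652369 = 11011000001010100101001011010001 in binary

11011000001010100101001011010001


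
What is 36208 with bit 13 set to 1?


36208 | (1 << 13) = 36208 | 8192 = 44400

44400


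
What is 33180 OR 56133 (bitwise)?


0b1000000110011100 | 0b1101101101000101 = 0b1101101111011101 = 56285

56285


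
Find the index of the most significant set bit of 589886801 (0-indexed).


0b100011001010001111010101010001. Highest set bit at position 29

29


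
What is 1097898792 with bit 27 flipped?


1097898792 ^ (1 << 27) = 1097898792 ^ 134217728 = 1232116520

1232116520


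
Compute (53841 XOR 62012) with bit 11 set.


Step 1: 53841 ^ 62012 = 8301
Step 2: 8301 | (1 << 11) = 8301 | 2048 = 10349

10349


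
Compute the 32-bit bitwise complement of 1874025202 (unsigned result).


~0b1101111101100110101101011110010 = 0b10010000010011001010010100001101 = 2420942093 (32-bit unsigned)

2420942093


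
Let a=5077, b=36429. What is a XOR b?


5077 ^ 36429 = 40344

40344


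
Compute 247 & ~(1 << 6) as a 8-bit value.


247 & ~(1 << 6) = 183

183


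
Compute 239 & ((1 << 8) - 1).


239 & 255 = 239

239


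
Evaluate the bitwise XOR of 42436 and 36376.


0b1010010111000100 ^ 0b1000111000011000 = 0b10101111011100 = 11228

11228


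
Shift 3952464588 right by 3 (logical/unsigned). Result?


0b11101011100101011101001011001100 >> 3 = 0b11101011100101011101001011001 = 494058073

494058073


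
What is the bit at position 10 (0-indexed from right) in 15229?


0b11101101111101, position 10 = 0

0


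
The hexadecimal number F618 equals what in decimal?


F618 hex = 63000 decimal

63000


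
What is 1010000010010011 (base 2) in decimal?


1010000010010011 in decimal = 41107

41107


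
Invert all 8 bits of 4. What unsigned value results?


4 ^ 255 = 251

251


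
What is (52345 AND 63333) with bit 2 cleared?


Step 1: 52345 & 63333 = 50273
Step 2: 50273 & ~(1 << 2) = 50273

50273


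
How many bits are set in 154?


0b10011010 has 4 set bits

4


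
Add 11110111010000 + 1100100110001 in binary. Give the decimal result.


11110111010000 + 1100100110001 = 101011100000001 = 22273

22273


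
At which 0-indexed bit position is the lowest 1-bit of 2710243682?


0b10100001100010110000100101100010. Lowest set bit at position 1

1


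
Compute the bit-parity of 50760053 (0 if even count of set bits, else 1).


0b11000001101000100101110101 has 12 ones => parity 0

0


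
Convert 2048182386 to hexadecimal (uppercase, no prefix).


2048182386 = 7A14C872 hex

7A14C872


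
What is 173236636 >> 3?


0b1010010100110110000110011100 >> 3 = 0b1010010100110110000110011 = 21654579

21654579


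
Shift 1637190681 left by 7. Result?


0b1100001100101011000110000011001 << 7 = 0b11000011001010110001100000110010000000 = 209560407168

209560407168


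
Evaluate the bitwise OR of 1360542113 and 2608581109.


0b1010001000110000011100110100001 | 0b10011011011110111100100111110101 = 0b11011011011110111111100111110101 = 3682335221

3682335221


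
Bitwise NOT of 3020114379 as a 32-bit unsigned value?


~0b10110100000000110100100111001011 = 0b1001011111111001011011000110100 = 1274852916 (32-bit unsigned)

1274852916


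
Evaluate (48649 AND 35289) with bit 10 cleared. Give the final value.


Step 1: 48649 & 35289 = 34825
Step 2: 34825 & ~(1 << 10) = 34825

34825


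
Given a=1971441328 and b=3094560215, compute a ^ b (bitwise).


1971441328 ^ 3094560215 = 3455251303

3455251303


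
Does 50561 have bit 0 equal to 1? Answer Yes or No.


0b1100010110000001, bit 0 = 1. Yes

Yes


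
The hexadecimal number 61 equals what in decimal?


61 hex = 97 decimal

97


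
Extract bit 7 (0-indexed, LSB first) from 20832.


0b101000101100000, position 7 = 0

0


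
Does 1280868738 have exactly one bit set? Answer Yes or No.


0b1001100010110001000000110000010. Multiple bits set => No

No


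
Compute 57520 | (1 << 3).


57520 | (1 << 3) = 57520 | 8 = 57528

57528


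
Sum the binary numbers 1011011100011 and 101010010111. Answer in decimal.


1011011100011 + 101010010111 = 10000101111010 = 8570

8570


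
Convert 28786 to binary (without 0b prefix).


28786 = 111000001110010 in binary

111000001110010


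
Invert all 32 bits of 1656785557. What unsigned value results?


1656785557 ^ 4294967295 = 2638181738

2638181738


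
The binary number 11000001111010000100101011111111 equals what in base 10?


11000001111010000100101011111111 in decimal = 3253226239

3253226239


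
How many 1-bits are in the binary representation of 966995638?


0b111001101000110010111010110110 has 17 set bits

17


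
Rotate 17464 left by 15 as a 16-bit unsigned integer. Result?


Rotate 0b100010000111000 left by 15 (16-bit) = 0b10001000011100 = 8732

8732


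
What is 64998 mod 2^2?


64998 & 3 = 2

2


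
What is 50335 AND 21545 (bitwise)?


0b1100010010011111 & 0b101010000101001 = 0b100010000001001 = 17417

17417


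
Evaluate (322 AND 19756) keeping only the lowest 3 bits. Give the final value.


Step 1: 322 & 19756 = 256
Step 2: 256 & 7 = 0

0


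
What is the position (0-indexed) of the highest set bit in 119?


0b1110111. Highest set bit at position 6

6


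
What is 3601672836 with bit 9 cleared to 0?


3601672836 & ~(1 << 9) = 3601672324

3601672324


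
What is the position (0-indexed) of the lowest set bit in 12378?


0b11000001011010. Lowest set bit at position 1

1


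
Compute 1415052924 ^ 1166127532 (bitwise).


0b1010100010101111111111001111100 ^ 0b1000101100000011011000110101100 = 0b10001110101100100111111010000 = 299257808

299257808


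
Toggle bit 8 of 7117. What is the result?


7117 ^ (1 << 8) = 7117 ^ 256 = 6861

6861


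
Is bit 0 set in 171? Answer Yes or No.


0b10101011, bit 0 = 1. Yes

Yes


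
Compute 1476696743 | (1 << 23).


1476696743 | (1 << 23) = 1476696743 | 8388608 = 1485085351

1485085351


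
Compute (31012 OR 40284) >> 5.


Step 1: 31012 | 40284 = 64892
Step 2: 64892 >> 5 = 2027

2027


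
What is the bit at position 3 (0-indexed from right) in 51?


0b110011, position 3 = 0

0


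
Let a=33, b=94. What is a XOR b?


33 ^ 94 = 127

127


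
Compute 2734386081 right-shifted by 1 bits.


0b10100010111110110110101110100001 >> 1 = 0b1010001011111011011010111010000 = 1367193040

1367193040


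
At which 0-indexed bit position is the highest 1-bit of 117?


0b1110101. Highest set bit at position 6

6


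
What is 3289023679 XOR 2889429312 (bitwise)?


0b11000100000010101000010010111111 ^ 0b10101100001110010011000101000000 = 0b1101000001100111011010111111111 = 1748219391

1748219391


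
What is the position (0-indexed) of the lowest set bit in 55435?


0b1101100010001011. Lowest set bit at position 0

0


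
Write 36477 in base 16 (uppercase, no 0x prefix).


36477 = 8E7D hex

8E7D


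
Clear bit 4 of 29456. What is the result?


29456 & ~(1 << 4) = 29440

29440


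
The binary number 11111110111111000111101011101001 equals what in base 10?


11111110111111000111101011101001 in decimal = 4277959401

4277959401


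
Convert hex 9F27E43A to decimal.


9F27E43A hex = 2670191674 decimal

2670191674


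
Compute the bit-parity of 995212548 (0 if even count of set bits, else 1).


0b111011010100011011110100000100 has 15 ones => parity 1

1


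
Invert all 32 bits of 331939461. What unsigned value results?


331939461 ^ 4294967295 = 3963027834

3963027834


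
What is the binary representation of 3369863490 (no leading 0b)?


3369863490 = 11001000110111000000100101000010 in binary

11001000110111000000100101000010


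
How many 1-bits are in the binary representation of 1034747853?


0b111101101011001111111111001101 has 22 set bits

22


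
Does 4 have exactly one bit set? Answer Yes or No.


0b100. Only one bit set => Yes

Yes


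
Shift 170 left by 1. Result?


0b10101010 << 1 = 0b101010100 = 340

340


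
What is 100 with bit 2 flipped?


100 ^ (1 << 2) = 100 ^ 4 = 96

96


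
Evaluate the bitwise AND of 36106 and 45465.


0b1000110100001010 & 0b1011000110011001 = 0b1000000100001000 = 33032

33032


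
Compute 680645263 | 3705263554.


0b101000100100011101001010001111 | 0b11011100110110011101010111000010 = 0b11111100110110011101011111001111 = 4242134991

4242134991


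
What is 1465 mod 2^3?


1465 & 7 = 1

1


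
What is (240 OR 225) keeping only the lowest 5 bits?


Step 1: 240 | 225 = 241
Step 2: 241 & 31 = 17

17


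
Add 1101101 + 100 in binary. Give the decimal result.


1101101 + 100 = 1110001 = 113

113


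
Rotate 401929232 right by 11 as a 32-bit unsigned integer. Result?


Rotate 0b10111111101001111010000010000 right by 11 (32-bit) = 0b10000010000000101111111010011110 = 2181234334

2181234334


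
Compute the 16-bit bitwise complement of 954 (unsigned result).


~0b1110111010 = 0b1111110001000101 = 64581 (16-bit unsigned)

64581


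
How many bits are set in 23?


0b10111 has 4 set bits

4


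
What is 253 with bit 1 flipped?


253 ^ (1 << 1) = 253 ^ 2 = 255

255


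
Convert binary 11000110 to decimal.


11000110 in decimal = 198

198


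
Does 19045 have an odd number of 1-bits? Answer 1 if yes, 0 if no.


0b100101001100101 has 7 ones => parity 1

1


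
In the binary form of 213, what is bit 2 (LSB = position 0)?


0b11010101, position 2 = 1

1


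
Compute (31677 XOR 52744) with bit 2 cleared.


Step 1: 31677 ^ 52744 = 46517
Step 2: 46517 & ~(1 << 2) = 46513

46513


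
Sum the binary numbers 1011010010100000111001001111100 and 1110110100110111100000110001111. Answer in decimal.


1011010010100000111001001111100 + 1110110100110111100000110001111 = 11010000111011000011010000001011 = 3505140747

3505140747


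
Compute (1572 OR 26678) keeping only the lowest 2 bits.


Step 1: 1572 | 26678 = 28214
Step 2: 28214 & 3 = 2

2


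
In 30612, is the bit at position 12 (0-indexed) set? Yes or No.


0b111011110010100, bit 12 = 1. Yes

Yes


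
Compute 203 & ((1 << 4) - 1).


203 & 15 = 11

11


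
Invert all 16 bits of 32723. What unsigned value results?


32723 ^ 65535 = 32812

32812


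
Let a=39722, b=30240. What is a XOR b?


39722 ^ 30240 = 60682

60682


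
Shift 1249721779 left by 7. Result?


0b1001010011111010011110110110011 << 7 = 0b10010100111110100111101101100110000000 = 159964387712

159964387712


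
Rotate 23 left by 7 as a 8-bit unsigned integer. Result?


Rotate 0b10111 left by 7 (8-bit) = 0b10001011 = 139

139


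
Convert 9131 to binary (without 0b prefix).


9131 = 10001110101011 in binary

10001110101011


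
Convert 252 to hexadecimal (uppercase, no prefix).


252 = FC hex

FC


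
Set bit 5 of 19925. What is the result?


19925 | (1 << 5) = 19925 | 32 = 19957

19957


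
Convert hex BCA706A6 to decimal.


BCA706A6 hex = 3165062822 decimal

3165062822


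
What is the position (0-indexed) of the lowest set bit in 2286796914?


0b10001000010011011100000001110010. Lowest set bit at position 1

1


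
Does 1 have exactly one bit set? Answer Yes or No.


0b1. Only one bit set => Yes

Yes


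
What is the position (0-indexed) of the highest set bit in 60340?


0b1110101110110100. Highest set bit at position 15

15


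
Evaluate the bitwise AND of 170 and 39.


0b10101010 & 0b100111 = 0b100010 = 34

34


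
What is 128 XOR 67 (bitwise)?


0b10000000 ^ 0b1000011 = 0b11000011 = 195

195


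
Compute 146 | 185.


0b10010010 | 0b10111001 = 0b10111011 = 187

187


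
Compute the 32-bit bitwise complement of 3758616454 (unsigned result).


~0b11100000000001111110111110000110 = 0b11111111110000001000001111001 = 536350841 (32-bit unsigned)

536350841


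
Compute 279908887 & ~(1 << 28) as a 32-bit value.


279908887 & ~(1 << 28) = 11473431

11473431


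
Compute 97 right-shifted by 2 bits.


0b1100001 >> 2 = 0b11000 = 24

24


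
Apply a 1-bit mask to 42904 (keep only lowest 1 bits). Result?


42904 & 1 = 0

0


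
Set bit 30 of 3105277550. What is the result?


3105277550 | (1 << 30) = 3105277550 | 1073741824 = 4179019374

4179019374


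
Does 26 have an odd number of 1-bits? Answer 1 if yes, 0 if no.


0b11010 has 3 ones => parity 1

1


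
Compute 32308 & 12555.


0b111111000110100 & 0b11000100001011 = 0b11000000000000 = 12288

12288


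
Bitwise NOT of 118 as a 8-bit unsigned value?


~0b1110110 = 0b10001001 = 137 (8-bit unsigned)

137


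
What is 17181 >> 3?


0b100001100011101 >> 3 = 0b100001100011 = 2147

2147


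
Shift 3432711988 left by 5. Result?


0b11001100100110110000011100110100 << 5 = 0b1100110010011011000001110011010000000 = 109846783616

109846783616


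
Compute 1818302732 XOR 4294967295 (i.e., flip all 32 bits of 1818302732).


1818302732 ^ 4294967295 = 2476664563

2476664563


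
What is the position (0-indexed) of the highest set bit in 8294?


0b10000001100110. Highest set bit at position 13

13


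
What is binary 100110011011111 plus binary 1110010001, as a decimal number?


100110011011111 + 1110010001 = 101000001110000 = 20592

20592


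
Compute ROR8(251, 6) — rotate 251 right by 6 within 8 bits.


Rotate 0b11111011 right by 6 (8-bit) = 0b11101111 = 239

239


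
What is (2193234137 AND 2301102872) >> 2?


Step 1: 2193234137 & 2301102872 = 2150107160
Step 2: 2150107160 >> 2 = 537526790

537526790


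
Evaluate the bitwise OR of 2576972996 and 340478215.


0b10011001100110010111110011000100 | 0b10100010010110100100100000111 = 0b10011101110110110111110111000111 = 2648407495

2648407495


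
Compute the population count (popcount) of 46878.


0b1011011100011110 has 10 set bits

10


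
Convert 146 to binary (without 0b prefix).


146 = 10010010 in binary

10010010


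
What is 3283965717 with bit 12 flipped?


3283965717 ^ (1 << 12) = 3283965717 ^ 4096 = 3283961621

3283961621


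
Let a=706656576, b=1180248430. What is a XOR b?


706656576 ^ 1180248430 = 1816629294

1816629294


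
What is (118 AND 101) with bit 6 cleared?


Step 1: 118 & 101 = 100
Step 2: 100 & ~(1 << 6) = 36

36


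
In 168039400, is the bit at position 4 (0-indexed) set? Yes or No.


0b1010000001000001001111101000, bit 4 = 0. No

No


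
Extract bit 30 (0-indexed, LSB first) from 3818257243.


0b11100011100101011111101101011011, position 30 = 1

1


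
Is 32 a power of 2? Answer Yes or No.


0b100000. Only one bit set => Yes

Yes


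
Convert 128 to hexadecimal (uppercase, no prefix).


128 = 80 hex

80


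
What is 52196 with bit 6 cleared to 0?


52196 & ~(1 << 6) = 52132

52132


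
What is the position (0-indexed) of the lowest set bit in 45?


0b101101. Lowest set bit at position 0

0


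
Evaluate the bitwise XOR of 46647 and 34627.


0b1011011000110111 ^ 0b1000011101000011 = 0b11000101110100 = 12660

12660


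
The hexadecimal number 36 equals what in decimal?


36 hex = 54 decimal

54


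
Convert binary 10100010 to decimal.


10100010 in decimal = 162

162


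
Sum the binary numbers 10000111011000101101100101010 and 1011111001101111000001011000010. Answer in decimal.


10000111011000101101100101010 + 1011111001101111000001011000010 = 1110000001000111101110111101100 = 1881398764

1881398764


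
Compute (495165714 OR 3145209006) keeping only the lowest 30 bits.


Step 1: 495165714 | 3145209006 = 3220944318
Step 2: 3220944318 & 1073741823 = 1073460670

1073460670


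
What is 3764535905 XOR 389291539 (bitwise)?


0b11100000011000100100001001100001 ^ 0b10111001101000001111000010011 = 0b11110111010101100101110001110010 = 4149632114

4149632114


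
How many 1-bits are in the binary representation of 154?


0b10011010 has 4 set bits

4


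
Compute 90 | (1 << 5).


90 | (1 << 5) = 90 | 32 = 122

122


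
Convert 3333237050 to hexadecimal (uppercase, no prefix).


3333237050 = C6AD293A hex

C6AD293A


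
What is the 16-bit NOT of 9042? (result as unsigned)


~0b10001101010010 = 0b1101110010101101 = 56493 (16-bit unsigned)

56493


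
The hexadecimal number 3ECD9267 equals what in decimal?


3ECD9267 hex = 1053659751 decimal

1053659751


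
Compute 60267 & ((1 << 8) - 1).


60267 & 255 = 107

107


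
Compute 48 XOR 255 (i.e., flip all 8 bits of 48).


48 ^ 255 = 207

207


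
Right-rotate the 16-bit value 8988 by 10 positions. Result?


Rotate 0b10001100011100 right by 10 (16-bit) = 0b1100011100001000 = 50952

50952


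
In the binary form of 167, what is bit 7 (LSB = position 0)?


0b10100111, position 7 = 1

1


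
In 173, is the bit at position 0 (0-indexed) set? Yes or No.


0b10101101, bit 0 = 1. Yes

Yes


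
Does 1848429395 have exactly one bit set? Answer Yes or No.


0b1101110001011001100101101010011. Multiple bits set => No

No


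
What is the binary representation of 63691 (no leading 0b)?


63691 = 1111100011001011 in binary

1111100011001011


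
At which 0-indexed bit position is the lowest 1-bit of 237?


0b11101101. Lowest set bit at position 0

0


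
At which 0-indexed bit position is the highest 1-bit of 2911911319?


0b10101101100100000011110110010111. Highest set bit at position 31

31


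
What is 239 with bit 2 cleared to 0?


239 & ~(1 << 2) = 235

235


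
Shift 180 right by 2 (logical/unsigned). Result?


0b10110100 >> 2 = 0b101101 = 45

45


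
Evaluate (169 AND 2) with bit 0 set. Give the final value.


Step 1: 169 & 2 = 0
Step 2: 0 | (1 << 0) = 0 | 1 = 1

1


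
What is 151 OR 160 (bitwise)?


0b10010111 | 0b10100000 = 0b10110111 = 183

183


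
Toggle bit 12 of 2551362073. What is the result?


2551362073 ^ (1 << 12) = 2551362073 ^ 4096 = 2551357977

2551357977


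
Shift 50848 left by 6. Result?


0b1100011010100000 << 6 = 0b1100011010100000000000 = 3254272

3254272


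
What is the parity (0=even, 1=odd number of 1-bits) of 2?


0b10 has 1 ones => parity 1

1


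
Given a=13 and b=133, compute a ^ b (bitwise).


13 ^ 133 = 136

136


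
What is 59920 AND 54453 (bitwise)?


0b1110101000010000 & 0b1101010010110101 = 0b1100000000010000 = 49168

49168


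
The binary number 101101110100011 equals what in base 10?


101101110100011 in decimal = 23459

23459


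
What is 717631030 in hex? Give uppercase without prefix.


717631030 = 2AC62E36 hex

2AC62E36


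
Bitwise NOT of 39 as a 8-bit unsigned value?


~0b100111 = 0b11011000 = 216 (8-bit unsigned)

216


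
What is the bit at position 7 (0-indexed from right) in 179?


0b10110011, position 7 = 1

1


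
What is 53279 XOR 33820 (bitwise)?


0b1101000000011111 ^ 0b1000010000011100 = 0b101010000000011 = 21507

21507


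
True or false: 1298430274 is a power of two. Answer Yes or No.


0b1001101011001000111100101000010. Multiple bits set => No

No


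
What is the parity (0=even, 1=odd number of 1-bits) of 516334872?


0b11110110001101010010100011000 has 14 ones => parity 0

0


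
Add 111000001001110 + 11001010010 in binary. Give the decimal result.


111000001001110 + 11001010010 = 111011010100000 = 30368

30368


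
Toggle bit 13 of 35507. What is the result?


35507 ^ (1 << 13) = 35507 ^ 8192 = 43699

43699


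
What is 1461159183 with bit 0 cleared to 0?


1461159183 & ~(1 << 0) = 1461159182

1461159182


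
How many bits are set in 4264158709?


0b11111110001010011110010111110101 has 21 set bits

21


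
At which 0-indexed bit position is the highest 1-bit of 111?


0b1101111. Highest set bit at position 6

6


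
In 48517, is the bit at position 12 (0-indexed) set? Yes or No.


0b1011110110000101, bit 12 = 1. Yes

Yes


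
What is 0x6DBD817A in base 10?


6DBD817A hex = 1841135994 decimal

1841135994


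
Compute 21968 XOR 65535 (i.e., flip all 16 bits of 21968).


21968 ^ 65535 = 43567

43567


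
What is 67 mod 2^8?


67 & 255 = 67

67


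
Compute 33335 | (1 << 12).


33335 | (1 << 12) = 33335 | 4096 = 37431

37431


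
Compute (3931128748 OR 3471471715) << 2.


Step 1: 3931128748 | 3471471715 = 4009392111
Step 2: 4009392111 << 2 = 16037568444

16037568444


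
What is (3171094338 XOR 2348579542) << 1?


Step 1: 3171094338 ^ 2348579542 = 922711444
Step 2: 922711444 << 1 = 1845422888

1845422888


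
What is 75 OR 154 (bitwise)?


0b1001011 | 0b10011010 = 0b11011011 = 219

219


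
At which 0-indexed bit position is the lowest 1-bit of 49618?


0b1100000111010010. Lowest set bit at position 1

1


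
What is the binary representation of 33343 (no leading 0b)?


33343 = 1000001000111111 in binary

1000001000111111


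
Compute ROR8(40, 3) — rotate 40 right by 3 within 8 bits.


Rotate 0b101000 right by 3 (8-bit) = 0b101 = 5

5


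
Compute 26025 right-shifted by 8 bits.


0b110010110101001 >> 8 = 0b1100101 = 101

101


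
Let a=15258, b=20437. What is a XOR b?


15258 ^ 20437 = 29775

29775


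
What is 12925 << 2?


0b11001001111101 << 2 = 0b1100100111110100 = 51700

51700


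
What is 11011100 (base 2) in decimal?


11011100 in decimal = 220

220


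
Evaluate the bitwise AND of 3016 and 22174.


0b101111001000 & 0b101011010011110 = 0b1010001000 = 648

648


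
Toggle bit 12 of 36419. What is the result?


36419 ^ (1 << 12) = 36419 ^ 4096 = 40515

40515


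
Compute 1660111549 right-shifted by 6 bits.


0b1100010111100110100101010111101 >> 6 = 0b1100010111100110100101010 = 25939242

25939242


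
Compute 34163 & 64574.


0b1000010101110011 & 0b1111110000111110 = 0b1000010000110010 = 33842

33842


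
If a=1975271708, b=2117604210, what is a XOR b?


1975271708 ^ 2117604210 = 193221230

193221230


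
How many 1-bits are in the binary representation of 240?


0b11110000 has 4 set bits

4


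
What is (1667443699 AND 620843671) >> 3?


Step 1: 1667443699 & 620843671 = 553714323
Step 2: 553714323 >> 3 = 69214290

69214290


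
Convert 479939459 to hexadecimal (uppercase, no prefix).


479939459 = 1C9B4B83 hex

1C9B4B83


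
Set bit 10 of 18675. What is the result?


18675 | (1 << 10) = 18675 | 1024 = 19699

19699


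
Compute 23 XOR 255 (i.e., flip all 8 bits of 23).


23 ^ 255 = 232

232


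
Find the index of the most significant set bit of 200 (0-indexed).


0b11001000. Highest set bit at position 7

7


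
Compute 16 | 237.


0b10000 | 0b11101101 = 0b11111101 = 253

253


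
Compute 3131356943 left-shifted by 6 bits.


0b10111010101001001011011100001111 << 6 = 0b10111010101001001011011100001111000000 = 200406844352

200406844352


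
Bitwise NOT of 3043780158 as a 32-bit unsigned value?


~0b10110101011011000110011000111110 = 0b1001010100100111001100111000001 = 1251187137 (32-bit unsigned)

1251187137


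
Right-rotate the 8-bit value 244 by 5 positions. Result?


Rotate 0b11110100 right by 5 (8-bit) = 0b10100111 = 167

167


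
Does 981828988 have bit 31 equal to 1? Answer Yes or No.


0b111010100001011000010101111100, bit 31 = 0. No

No


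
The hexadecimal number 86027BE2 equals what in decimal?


86027BE2 hex = 2248309730 decimal

2248309730


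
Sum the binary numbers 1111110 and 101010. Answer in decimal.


1111110 + 101010 = 10101000 = 168

168


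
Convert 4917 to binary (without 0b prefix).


4917 = 1001100110101 in binary

1001100110101


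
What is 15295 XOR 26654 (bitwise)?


0b11101110111111 ^ 0b110100000011110 = 0b101001110100001 = 21409

21409


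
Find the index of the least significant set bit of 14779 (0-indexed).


0b11100110111011. Lowest set bit at position 0

0


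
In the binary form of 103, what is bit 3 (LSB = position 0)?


0b1100111, position 3 = 0

0


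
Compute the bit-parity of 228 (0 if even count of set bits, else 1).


0b11100100 has 4 ones => parity 0

0


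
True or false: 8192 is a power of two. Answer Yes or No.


0b10000000000000. Only one bit set => Yes

Yes


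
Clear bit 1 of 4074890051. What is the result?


4074890051 & ~(1 << 1) = 4074890049

4074890049


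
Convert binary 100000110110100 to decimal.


100000110110100 in decimal = 16820

16820


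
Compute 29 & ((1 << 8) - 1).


29 & 255 = 29

29


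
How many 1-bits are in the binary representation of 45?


0b101101 has 4 set bits

4


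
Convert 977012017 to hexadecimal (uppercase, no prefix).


977012017 = 3A3C0531 hex

3A3C0531


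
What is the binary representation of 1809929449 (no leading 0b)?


1809929449 = 1101011111000010101010011101001 in binary

1101011111000010101010011101001


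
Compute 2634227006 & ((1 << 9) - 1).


2634227006 & 511 = 318

318


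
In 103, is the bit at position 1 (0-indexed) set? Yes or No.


0b1100111, bit 1 = 1. Yes

Yes


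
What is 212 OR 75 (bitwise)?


0b11010100 | 0b1001011 = 0b11011111 = 223

223


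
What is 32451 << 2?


0b111111011000011 << 2 = 0b11111101100001100 = 129804

129804


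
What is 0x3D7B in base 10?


3D7B hex = 15739 decimal

15739


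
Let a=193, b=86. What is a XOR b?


193 ^ 86 = 151

151


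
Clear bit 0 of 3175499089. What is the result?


3175499089 & ~(1 << 0) = 3175499088

3175499088


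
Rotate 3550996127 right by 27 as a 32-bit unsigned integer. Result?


Rotate 0b11010011101001111110011010011111 right by 27 (32-bit) = 0b1110100111111001101001111111010 = 1962726394

1962726394


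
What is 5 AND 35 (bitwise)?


0b101 & 0b100011 = 0b1 = 1

1


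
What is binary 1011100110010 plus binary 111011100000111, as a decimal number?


1011100110010 + 111011100000111 = 1000111000111001 = 36409

36409


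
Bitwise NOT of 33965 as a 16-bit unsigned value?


~0b1000010010101101 = 0b111101101010010 = 31570 (16-bit unsigned)

31570


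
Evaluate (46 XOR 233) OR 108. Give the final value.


Step 1: 46 ^ 233 = 199
Step 2: 199 | 108 = 239

239


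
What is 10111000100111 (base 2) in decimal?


10111000100111 in decimal = 11815

11815


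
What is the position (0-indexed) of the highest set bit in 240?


0b11110000. Highest set bit at position 7

7


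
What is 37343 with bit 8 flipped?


37343 ^ (1 << 8) = 37343 ^ 256 = 37087

37087


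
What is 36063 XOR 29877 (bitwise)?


0b1000110011011111 ^ 0b111010010110101 = 0b1111100001101010 = 63594

63594


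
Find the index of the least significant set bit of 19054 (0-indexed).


0b100101001101110. Lowest set bit at position 1

1


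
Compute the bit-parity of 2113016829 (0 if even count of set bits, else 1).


0b1111101111100100001001111111101 has 21 ones => parity 1

1


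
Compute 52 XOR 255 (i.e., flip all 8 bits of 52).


52 ^ 255 = 203

203


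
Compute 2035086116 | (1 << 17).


2035086116 | (1 << 17) = 2035086116 | 131072 = 2035217188

2035217188


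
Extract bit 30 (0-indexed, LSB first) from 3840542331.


0b11100100111010100000011001111011, position 30 = 1

1


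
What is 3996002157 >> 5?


0b11101110001011100010011101101101 >> 5 = 0b111011100010111000100111011 = 124875067

124875067


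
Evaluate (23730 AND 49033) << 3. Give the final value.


Step 1: 23730 & 49033 = 7296
Step 2: 7296 << 3 = 58368

58368


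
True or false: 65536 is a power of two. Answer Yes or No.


0b10000000000000000. Only one bit set => Yes

Yes


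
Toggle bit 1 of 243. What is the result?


243 ^ (1 << 1) = 243 ^ 2 = 241

241


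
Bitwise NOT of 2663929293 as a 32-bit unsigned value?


~0b10011110110010000101010111001101 = 0b1100001001101111010101000110010 = 1631038002 (32-bit unsigned)

1631038002


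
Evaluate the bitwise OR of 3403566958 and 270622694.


0b11001010110111100100111101101110 | 0b10000001000010101111111100110 = 0b11011010111111110101111111101110 = 3674169326

3674169326


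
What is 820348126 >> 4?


0b110000111001011000010011011110 >> 4 = 0b11000011100101100001001101 = 51271757

51271757


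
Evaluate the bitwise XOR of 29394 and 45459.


0b111001011010010 ^ 0b1011000110010011 = 0b1100001101000001 = 49985

49985


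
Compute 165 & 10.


0b10100101 & 0b1010 = 0b0 = 0

0


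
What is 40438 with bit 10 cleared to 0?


40438 & ~(1 << 10) = 39414

39414


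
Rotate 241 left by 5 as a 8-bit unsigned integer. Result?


Rotate 0b11110001 left by 5 (8-bit) = 0b111110 = 62

62


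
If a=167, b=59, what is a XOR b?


167 ^ 59 = 156

156


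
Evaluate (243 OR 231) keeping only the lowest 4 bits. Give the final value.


Step 1: 243 | 231 = 247
Step 2: 247 & 15 = 7

7


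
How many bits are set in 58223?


0b1110001101101111 has 11 set bits

11


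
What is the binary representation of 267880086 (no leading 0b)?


267880086 = 1111111101111000011010010110 in binary

1111111101111000011010010110


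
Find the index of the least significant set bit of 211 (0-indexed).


0b11010011. Lowest set bit at position 0

0


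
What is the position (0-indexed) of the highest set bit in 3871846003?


0b11100110110001111010111001110011. Highest set bit at position 31

31


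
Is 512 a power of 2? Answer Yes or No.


0b1000000000. Only one bit set => Yes

Yes


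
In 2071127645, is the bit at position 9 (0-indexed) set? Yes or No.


0b1111011011100101110011001011101, bit 9 = 1. Yes

Yes


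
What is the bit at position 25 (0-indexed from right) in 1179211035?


0b1000110010010010101010100011011, position 25 = 1

1


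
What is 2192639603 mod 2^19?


2192639603 & 524287 = 67187

67187


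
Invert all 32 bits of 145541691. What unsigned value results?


145541691 ^ 4294967295 = 4149425604

4149425604


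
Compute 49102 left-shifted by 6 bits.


0b1011111111001110 << 6 = 0b1011111111001110000000 = 3142528

3142528


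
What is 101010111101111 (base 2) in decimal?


101010111101111 in decimal = 21999

21999


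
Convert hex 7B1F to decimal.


7B1F hex = 31519 decimal

31519


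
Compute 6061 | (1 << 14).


6061 | (1 << 14) = 6061 | 16384 = 22445

22445


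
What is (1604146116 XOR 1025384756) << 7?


Step 1: 1604146116 ^ 1025384756 = 1652781808
Step 2: 1652781808 << 7 = 211556071424

211556071424


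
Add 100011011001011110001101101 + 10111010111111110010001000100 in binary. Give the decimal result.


100011011001011110001101101 + 10111010111111110010001000100 = 11011110011001010000010110001 = 466395313

466395313


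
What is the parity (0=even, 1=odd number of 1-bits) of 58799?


0b1110010110101111 has 11 ones => parity 1

1


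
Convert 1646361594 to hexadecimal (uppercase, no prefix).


1646361594 = 62217BFA hex

62217BFA


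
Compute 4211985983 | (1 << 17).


4211985983 | (1 << 17) = 4211985983 | 131072 = 4212117055

4212117055


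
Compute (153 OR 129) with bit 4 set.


Step 1: 153 | 129 = 153
Step 2: 153 | (1 << 4) = 153 | 16 = 153

153


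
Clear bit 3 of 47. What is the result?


47 & ~(1 << 3) = 39

39


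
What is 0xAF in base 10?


AF hex = 175 decimal

175


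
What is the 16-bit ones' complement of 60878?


60878 ^ 65535 = 4657

4657


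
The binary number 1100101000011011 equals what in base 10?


1100101000011011 in decimal = 51739

51739


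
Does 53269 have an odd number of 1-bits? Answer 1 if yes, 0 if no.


0b1101000000010101 has 6 ones => parity 0

0


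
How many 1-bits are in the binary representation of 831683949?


0b110001100100100111110101101101 has 17 set bits

17


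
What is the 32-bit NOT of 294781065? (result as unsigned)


~0b10001100100100000000010001001 = 0b11101110011011011111111101110110 = 4000186230 (32-bit unsigned)

4000186230


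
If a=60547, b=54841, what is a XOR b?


60547 ^ 54841 = 15034

15034


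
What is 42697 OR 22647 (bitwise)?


0b1010011011001001 | 0b101100001110111 = 0b1111111011111111 = 65279

65279


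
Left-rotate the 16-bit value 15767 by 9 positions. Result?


Rotate 0b11110110010111 left by 9 (16-bit) = 0b10111001111011 = 11899

11899
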